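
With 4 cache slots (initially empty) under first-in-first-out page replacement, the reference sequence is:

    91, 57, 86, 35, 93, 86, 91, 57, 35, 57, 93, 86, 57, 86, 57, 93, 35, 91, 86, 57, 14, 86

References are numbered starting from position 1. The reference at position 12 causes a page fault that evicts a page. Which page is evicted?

35

pos 1: 91 -> fault, frames [91]
pos 2: 57 -> fault, frames [91, 57]
pos 3: 86 -> fault, frames [91, 57, 86]
pos 4: 35 -> fault, frames [91, 57, 86, 35]
pos 5: 93 -> fault, evict 91, frames [57, 86, 35, 93]
pos 6: 86 -> hit
pos 7: 91 -> fault, evict 57, frames [86, 35, 93, 91]
pos 8: 57 -> fault, evict 86, frames [35, 93, 91, 57]
pos 9: 35 -> hit
pos 10: 57 -> hit
pos 11: 93 -> hit
pos 12: 86 -> fault, evict 35, frames [93, 91, 57, 86]
At position 12, page 35 is evicted.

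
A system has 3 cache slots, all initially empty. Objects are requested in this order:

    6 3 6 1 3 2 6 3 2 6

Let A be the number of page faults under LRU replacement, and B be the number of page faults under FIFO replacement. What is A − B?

-1

Under LRU: F F . F . F F . . . → 5 faults.
Under FIFO: F F . F . F F F . . → 6 faults.
A − B = 5 − 6 = -1.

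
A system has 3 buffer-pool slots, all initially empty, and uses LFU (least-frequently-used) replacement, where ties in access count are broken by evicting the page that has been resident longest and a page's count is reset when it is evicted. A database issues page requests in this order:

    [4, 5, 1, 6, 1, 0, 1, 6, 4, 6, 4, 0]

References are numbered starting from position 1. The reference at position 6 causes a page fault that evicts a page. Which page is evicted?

5

pos 1: 4 -> fault, frames (4)
pos 2: 5 -> fault, frames (4 5)
pos 3: 1 -> fault, frames (4 5 1)
pos 4: 6 -> fault, evict 4, frames (5 1 6)
pos 5: 1 -> hit
pos 6: 0 -> fault, evict 5, frames (1 6 0)
At position 6, page 5 is evicted.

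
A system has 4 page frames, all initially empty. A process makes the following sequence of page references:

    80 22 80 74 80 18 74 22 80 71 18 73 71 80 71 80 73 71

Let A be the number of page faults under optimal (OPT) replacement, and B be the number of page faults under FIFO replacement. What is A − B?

Under OPT: F F . F . F . . . F . F . . . . . . → 6 faults.
Under FIFO: F F . F . F . . . F . F . F . . . . → 7 faults.
A − B = 6 − 7 = -1.

-1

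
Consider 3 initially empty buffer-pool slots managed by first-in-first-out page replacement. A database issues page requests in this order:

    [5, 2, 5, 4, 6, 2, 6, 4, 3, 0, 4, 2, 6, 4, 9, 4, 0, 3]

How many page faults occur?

5 -> miss, frames [5]
2 -> miss, frames [5, 2]
5 -> hit
4 -> miss, frames [5, 2, 4]
6 -> miss, evict 5, frames [2, 4, 6]
2 -> hit
6 -> hit
4 -> hit
3 -> miss, evict 2, frames [4, 6, 3]
0 -> miss, evict 4, frames [6, 3, 0]
4 -> miss, evict 6, frames [3, 0, 4]
2 -> miss, evict 3, frames [0, 4, 2]
6 -> miss, evict 0, frames [4, 2, 6]
4 -> hit
9 -> miss, evict 4, frames [2, 6, 9]
4 -> miss, evict 2, frames [6, 9, 4]
0 -> miss, evict 6, frames [9, 4, 0]
3 -> miss, evict 9, frames [4, 0, 3]
Page faults: 13.

13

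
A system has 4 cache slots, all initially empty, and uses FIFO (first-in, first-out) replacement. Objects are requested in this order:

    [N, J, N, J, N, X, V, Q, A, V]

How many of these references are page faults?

6

N -> miss, frames (N)
J -> miss, frames (N J)
N -> hit
J -> hit
N -> hit
X -> miss, frames (N J X)
V -> miss, frames (N J X V)
Q -> miss, evict N, frames (J X V Q)
A -> miss, evict J, frames (X V Q A)
V -> hit
Page faults: 6.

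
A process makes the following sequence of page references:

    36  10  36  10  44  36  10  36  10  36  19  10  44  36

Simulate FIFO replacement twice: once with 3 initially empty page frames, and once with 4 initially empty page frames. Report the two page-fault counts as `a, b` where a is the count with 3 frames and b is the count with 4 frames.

5, 4

3 frames: F F . . F . . . . . F . . F → 5 faults.
4 frames: F F . . F . . . . . F . . . → 4 faults.
4 < 5: adding a frame reduced faults, as is typical.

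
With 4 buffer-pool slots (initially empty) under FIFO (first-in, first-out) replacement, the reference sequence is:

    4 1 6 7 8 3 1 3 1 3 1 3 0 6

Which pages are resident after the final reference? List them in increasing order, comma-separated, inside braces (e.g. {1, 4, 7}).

{0, 1, 3, 6}

4 -> miss, frames (4)
1 -> miss, frames (4 1)
6 -> miss, frames (4 1 6)
7 -> miss, frames (4 1 6 7)
8 -> miss, evict 4, frames (1 6 7 8)
3 -> miss, evict 1, frames (6 7 8 3)
1 -> miss, evict 6, frames (7 8 3 1)
3 -> hit
1 -> hit
3 -> hit
1 -> hit
3 -> hit
0 -> miss, evict 7, frames (8 3 1 0)
6 -> miss, evict 8, frames (3 1 0 6)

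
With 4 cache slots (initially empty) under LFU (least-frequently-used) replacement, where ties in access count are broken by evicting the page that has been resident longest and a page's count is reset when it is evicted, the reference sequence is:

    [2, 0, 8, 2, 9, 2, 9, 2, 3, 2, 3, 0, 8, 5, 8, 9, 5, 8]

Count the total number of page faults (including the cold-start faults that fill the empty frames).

2 → fault, frames {2}
0 → fault, frames {2,0}
8 → fault, frames {2,0,8}
2 → hit
9 → fault, frames {2,0,8,9}
2 → hit
9 → hit
2 → hit
3 → fault, evict 0, frames {2,8,9,3}
2 → hit
3 → hit
0 → fault, evict 8, frames {2,9,3,0}
8 → fault, evict 0, frames {2,9,3,8}
5 → fault, evict 8, frames {2,9,3,5}
8 → fault, evict 5, frames {2,9,3,8}
9 → hit
5 → fault, evict 8, frames {2,9,3,5}
8 → fault, evict 5, frames {2,9,3,8}
Page faults: 11.

11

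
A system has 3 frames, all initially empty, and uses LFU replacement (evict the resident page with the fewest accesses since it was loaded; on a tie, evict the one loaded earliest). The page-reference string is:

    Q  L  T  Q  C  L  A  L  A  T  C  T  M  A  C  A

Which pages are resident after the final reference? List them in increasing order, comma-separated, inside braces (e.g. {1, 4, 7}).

{A, C, L}

Q → fault, frames (Q)
L → fault, frames (Q L)
T → fault, frames (Q L T)
Q → hit
C → fault, evict L, frames (Q T C)
L → fault, evict T, frames (Q C L)
A → fault, evict C, frames (Q L A)
L → hit
A → hit
T → fault, evict Q, frames (L A T)
C → fault, evict T, frames (L A C)
T → fault, evict C, frames (L A T)
M → fault, evict T, frames (L A M)
A → hit
C → fault, evict M, frames (L A C)
A → hit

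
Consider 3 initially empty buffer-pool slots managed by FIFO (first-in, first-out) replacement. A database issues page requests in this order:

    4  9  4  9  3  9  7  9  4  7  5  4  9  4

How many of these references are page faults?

4 -> miss, frames (4)
9 -> miss, frames (4 9)
4 -> hit
9 -> hit
3 -> miss, frames (4 9 3)
9 -> hit
7 -> miss, evict 4, frames (9 3 7)
9 -> hit
4 -> miss, evict 9, frames (3 7 4)
7 -> hit
5 -> miss, evict 3, frames (7 4 5)
4 -> hit
9 -> miss, evict 7, frames (4 5 9)
4 -> hit
Page faults: 7.

7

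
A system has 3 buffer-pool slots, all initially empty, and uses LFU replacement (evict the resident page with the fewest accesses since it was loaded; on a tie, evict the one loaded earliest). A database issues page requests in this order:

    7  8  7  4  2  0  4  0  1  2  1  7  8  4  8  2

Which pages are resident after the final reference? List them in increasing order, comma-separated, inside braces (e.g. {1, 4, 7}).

{0, 2, 7}

7: fault, frames (7)
8: fault, frames (7 8)
7: hit
4: fault, frames (7 8 4)
2: fault, evict 8, frames (7 4 2)
0: fault, evict 4, frames (7 2 0)
4: fault, evict 2, frames (7 0 4)
0: hit
1: fault, evict 4, frames (7 0 1)
2: fault, evict 1, frames (7 0 2)
1: fault, evict 2, frames (7 0 1)
7: hit
8: fault, evict 1, frames (7 0 8)
4: fault, evict 8, frames (7 0 4)
8: fault, evict 4, frames (7 0 8)
2: fault, evict 8, frames (7 0 2)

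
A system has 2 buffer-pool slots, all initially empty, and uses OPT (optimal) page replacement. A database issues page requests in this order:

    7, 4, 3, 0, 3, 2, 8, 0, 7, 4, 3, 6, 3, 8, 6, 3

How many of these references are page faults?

7 -> miss, frames {7}
4 -> miss, frames {7,4}
3 -> miss, evict 4, frames {7,3}
0 -> miss, evict 7, frames {3,0}
3 -> hit
2 -> miss, evict 3, frames {0,2}
8 -> miss, evict 2, frames {0,8}
0 -> hit
7 -> miss, evict 0, frames {8,7}
4 -> miss, evict 7, frames {8,4}
3 -> miss, evict 4, frames {8,3}
6 -> miss, evict 8, frames {3,6}
3 -> hit
8 -> miss, evict 3, frames {6,8}
6 -> hit
3 -> miss, evict 8, frames {6,3}
Page faults: 12.

12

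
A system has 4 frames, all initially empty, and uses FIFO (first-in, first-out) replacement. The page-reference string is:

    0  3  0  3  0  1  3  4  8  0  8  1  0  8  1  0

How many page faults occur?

6

0 → miss, frames [0]
3 → miss, frames [0, 3]
0 → hit
3 → hit
0 → hit
1 → miss, frames [0, 3, 1]
3 → hit
4 → miss, frames [0, 3, 1, 4]
8 → miss, evict 0, frames [3, 1, 4, 8]
0 → miss, evict 3, frames [1, 4, 8, 0]
8 → hit
1 → hit
0 → hit
8 → hit
1 → hit
0 → hit
Page faults: 6.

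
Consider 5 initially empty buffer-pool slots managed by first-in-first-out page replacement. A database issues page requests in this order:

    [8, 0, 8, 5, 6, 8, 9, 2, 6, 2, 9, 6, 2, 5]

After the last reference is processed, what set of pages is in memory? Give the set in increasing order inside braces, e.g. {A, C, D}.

{0, 2, 5, 6, 9}

8 → miss, frames [8]
0 → miss, frames [8, 0]
8 → hit
5 → miss, frames [8, 0, 5]
6 → miss, frames [8, 0, 5, 6]
8 → hit
9 → miss, frames [8, 0, 5, 6, 9]
2 → miss, evict 8, frames [0, 5, 6, 9, 2]
6 → hit
2 → hit
9 → hit
6 → hit
2 → hit
5 → hit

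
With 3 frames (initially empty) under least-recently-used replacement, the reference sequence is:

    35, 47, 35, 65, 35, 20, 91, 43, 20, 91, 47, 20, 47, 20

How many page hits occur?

7

35: fault, frames [35]
47: fault, frames [35, 47]
35: hit
65: fault, frames [47, 35, 65]
35: hit
20: fault, evict 47, frames [65, 35, 20]
91: fault, evict 65, frames [35, 20, 91]
43: fault, evict 35, frames [20, 91, 43]
20: hit
91: hit
47: fault, evict 43, frames [20, 91, 47]
20: hit
47: hit
20: hit
Hits: 7.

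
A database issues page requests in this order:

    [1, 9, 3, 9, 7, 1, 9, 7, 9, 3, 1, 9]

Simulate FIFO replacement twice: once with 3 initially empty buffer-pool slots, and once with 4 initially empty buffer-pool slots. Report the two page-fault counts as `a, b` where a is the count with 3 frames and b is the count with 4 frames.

3 frames: F F F . F F F . . F . . → 7 faults.
4 frames: F F F . F . . . . . . . → 4 faults.
4 < 7: adding a frame reduced faults, as is typical.

7, 4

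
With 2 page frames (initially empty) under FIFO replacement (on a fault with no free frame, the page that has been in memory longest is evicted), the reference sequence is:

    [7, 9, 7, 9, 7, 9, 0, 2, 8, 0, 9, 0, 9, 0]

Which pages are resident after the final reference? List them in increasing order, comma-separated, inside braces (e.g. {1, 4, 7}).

7: miss, frames [7]
9: miss, frames [7, 9]
7: hit
9: hit
7: hit
9: hit
0: miss, evict 7, frames [9, 0]
2: miss, evict 9, frames [0, 2]
8: miss, evict 0, frames [2, 8]
0: miss, evict 2, frames [8, 0]
9: miss, evict 8, frames [0, 9]
0: hit
9: hit
0: hit

{0, 9}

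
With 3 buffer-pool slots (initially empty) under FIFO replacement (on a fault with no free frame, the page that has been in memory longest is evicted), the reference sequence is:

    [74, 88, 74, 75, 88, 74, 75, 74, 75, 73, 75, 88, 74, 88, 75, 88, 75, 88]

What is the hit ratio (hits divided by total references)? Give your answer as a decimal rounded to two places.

74: miss, frames (74)
88: miss, frames (74 88)
74: hit
75: miss, frames (74 88 75)
88: hit
74: hit
75: hit
74: hit
75: hit
73: miss, evict 74, frames (88 75 73)
75: hit
88: hit
74: miss, evict 88, frames (75 73 74)
88: miss, evict 75, frames (73 74 88)
75: miss, evict 73, frames (74 88 75)
88: hit
75: hit
88: hit
Hits: 11 of 18 references → 11/18 = 0.6111.

0.61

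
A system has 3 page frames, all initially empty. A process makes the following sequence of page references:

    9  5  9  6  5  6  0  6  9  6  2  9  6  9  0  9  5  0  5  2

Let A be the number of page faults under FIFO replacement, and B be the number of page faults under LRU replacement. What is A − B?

Under FIFO: F F . F . . F . F . F . F . F F F . . F → 11 faults.
Under LRU: F F . F . . F . F . F . . . F . F . . F → 9 faults.
A − B = 11 − 9 = 2.

2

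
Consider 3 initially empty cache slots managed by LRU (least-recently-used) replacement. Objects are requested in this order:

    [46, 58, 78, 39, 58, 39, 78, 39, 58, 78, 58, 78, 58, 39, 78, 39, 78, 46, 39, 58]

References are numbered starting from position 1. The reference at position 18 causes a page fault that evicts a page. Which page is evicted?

58

pos 1: 46: fault, frames [46]
pos 2: 58: fault, frames [46, 58]
pos 3: 78: fault, frames [46, 58, 78]
pos 4: 39: fault, evict 46, frames [58, 78, 39]
pos 5: 58: hit
pos 6: 39: hit
pos 7: 78: hit
pos 8: 39: hit
pos 9: 58: hit
pos 10: 78: hit
pos 11: 58: hit
pos 12: 78: hit
pos 13: 58: hit
pos 14: 39: hit
pos 15: 78: hit
pos 16: 39: hit
pos 17: 78: hit
pos 18: 46: fault, evict 58, frames [39, 78, 46]
At position 18, page 58 is evicted.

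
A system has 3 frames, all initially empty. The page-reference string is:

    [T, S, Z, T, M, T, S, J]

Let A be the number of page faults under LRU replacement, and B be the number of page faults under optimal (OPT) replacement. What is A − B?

1

Under LRU: F F F . F . F F → 6 faults.
Under OPT: F F F . F . . F → 5 faults.
A − B = 6 − 5 = 1.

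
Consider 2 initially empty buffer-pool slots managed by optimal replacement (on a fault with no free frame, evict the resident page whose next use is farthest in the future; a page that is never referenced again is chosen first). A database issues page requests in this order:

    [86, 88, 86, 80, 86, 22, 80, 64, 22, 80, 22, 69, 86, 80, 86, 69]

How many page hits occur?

86 → fault, frames [86]
88 → fault, frames [86, 88]
86 → hit
80 → fault, evict 88, frames [86, 80]
86 → hit
22 → fault, evict 86, frames [80, 22]
80 → hit
64 → fault, evict 80, frames [22, 64]
22 → hit
80 → fault, evict 64, frames [22, 80]
22 → hit
69 → fault, evict 22, frames [80, 69]
86 → fault, evict 69, frames [80, 86]
80 → hit
86 → hit
69 → fault, evict 86, frames [80, 69]
Hits: 7.

7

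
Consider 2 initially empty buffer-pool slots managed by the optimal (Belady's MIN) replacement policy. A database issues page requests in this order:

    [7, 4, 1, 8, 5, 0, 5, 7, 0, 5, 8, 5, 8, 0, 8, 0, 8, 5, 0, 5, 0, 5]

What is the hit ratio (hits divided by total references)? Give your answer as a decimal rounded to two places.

7 → miss, frames {7}
4 → miss, frames {7,4}
1 → miss, evict 4, frames {7,1}
8 → miss, evict 1, frames {7,8}
5 → miss, evict 8, frames {7,5}
0 → miss, evict 7, frames {5,0}
5 → hit
7 → miss, evict 5, frames {0,7}
0 → hit
5 → miss, evict 7, frames {0,5}
8 → miss, evict 0, frames {5,8}
5 → hit
8 → hit
0 → miss, evict 5, frames {8,0}
8 → hit
0 → hit
8 → hit
5 → miss, evict 8, frames {0,5}
0 → hit
5 → hit
0 → hit
5 → hit
Hits: 11 of 22 references → 11/22 = 0.5000.

0.50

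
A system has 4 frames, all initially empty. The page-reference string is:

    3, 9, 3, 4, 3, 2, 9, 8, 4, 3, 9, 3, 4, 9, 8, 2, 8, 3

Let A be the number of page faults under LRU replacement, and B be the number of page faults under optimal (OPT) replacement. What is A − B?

3

Under LRU: F F . F . F . F F F . . . . . F . F → 9 faults.
Under OPT: F F . F . F . F . . . . . . . F . . → 6 faults.
A − B = 9 − 6 = 3.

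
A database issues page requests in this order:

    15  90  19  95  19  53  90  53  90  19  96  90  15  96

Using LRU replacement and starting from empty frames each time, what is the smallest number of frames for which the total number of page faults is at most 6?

f=1: 14 faults
f=2: 11 faults
f=3: 8 faults
f=4: 7 faults
f=5: 7 faults
f=6: 6 faults
Smallest f with faults ≤ 6 is 6.

6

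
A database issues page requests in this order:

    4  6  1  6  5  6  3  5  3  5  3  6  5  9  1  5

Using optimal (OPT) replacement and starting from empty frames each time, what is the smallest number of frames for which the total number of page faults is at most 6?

f=1: 16 faults
f=2: 8 faults
f=3: 7 faults
f=4: 6 faults
f=5: 6 faults
f=6: 6 faults
Smallest f with faults ≤ 6 is 4.

4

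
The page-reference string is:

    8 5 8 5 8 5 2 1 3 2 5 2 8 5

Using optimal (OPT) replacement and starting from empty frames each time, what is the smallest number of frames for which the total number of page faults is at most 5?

4

f=1: 14 faults
f=2: 7 faults
f=3: 6 faults
f=4: 5 faults
f=5: 5 faults
Smallest f with faults ≤ 5 is 4.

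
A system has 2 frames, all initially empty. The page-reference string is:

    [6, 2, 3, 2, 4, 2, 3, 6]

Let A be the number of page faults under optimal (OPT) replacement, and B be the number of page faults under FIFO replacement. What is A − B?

-1

Under OPT: F F F . F . F F → 6 faults.
Under FIFO: F F F . F F F F → 7 faults.
A − B = 6 − 7 = -1.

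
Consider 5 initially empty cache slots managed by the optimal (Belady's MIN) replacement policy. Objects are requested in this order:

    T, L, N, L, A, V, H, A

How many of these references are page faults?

T: fault, frames (T)
L: fault, frames (T L)
N: fault, frames (T L N)
L: hit
A: fault, frames (T L N A)
V: fault, frames (T L N A V)
H: fault, evict V, frames (T L N A H)
A: hit
Page faults: 6.

6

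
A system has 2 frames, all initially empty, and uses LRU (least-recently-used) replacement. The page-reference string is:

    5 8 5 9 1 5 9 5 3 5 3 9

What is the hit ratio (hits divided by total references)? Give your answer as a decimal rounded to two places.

0.33

5 -> miss, frames {5}
8 -> miss, frames {5,8}
5 -> hit
9 -> miss, evict 8, frames {5,9}
1 -> miss, evict 5, frames {9,1}
5 -> miss, evict 9, frames {1,5}
9 -> miss, evict 1, frames {5,9}
5 -> hit
3 -> miss, evict 9, frames {5,3}
5 -> hit
3 -> hit
9 -> miss, evict 5, frames {3,9}
Hits: 4 of 12 references → 4/12 = 0.3333.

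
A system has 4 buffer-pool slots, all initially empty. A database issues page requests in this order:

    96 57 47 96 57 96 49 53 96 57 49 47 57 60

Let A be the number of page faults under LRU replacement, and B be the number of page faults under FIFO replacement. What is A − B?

-2

Under LRU: F F F . . . F F . . . F . F → 7 faults.
Under FIFO: F F F . . . F F F F . F . F → 9 faults.
A − B = 7 − 9 = -2.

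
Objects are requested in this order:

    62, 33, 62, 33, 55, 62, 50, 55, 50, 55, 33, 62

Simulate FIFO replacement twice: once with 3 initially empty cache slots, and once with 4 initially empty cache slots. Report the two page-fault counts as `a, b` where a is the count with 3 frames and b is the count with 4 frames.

5, 4

3 frames: F F . . F . F . . . . F → 5 faults.
4 frames: F F . . F . F . . . . . → 4 faults.
4 < 5: adding a frame reduced faults, as is typical.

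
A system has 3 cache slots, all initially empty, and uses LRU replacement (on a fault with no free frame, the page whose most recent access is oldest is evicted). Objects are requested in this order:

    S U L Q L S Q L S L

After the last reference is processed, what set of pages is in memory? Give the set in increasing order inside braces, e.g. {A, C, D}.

S -> fault, frames {S}
U -> fault, frames {S,U}
L -> fault, frames {S,U,L}
Q -> fault, evict S, frames {U,L,Q}
L -> hit
S -> fault, evict U, frames {Q,L,S}
Q -> hit
L -> hit
S -> hit
L -> hit

{L, Q, S}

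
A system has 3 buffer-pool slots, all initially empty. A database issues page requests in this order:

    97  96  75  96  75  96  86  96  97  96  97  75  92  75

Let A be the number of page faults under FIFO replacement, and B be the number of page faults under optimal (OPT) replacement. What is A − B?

2

Under FIFO: F F F . . . F . F F . F F . → 8 faults.
Under OPT: F F F . . . F . . . . F F . → 6 faults.
A − B = 8 − 6 = 2.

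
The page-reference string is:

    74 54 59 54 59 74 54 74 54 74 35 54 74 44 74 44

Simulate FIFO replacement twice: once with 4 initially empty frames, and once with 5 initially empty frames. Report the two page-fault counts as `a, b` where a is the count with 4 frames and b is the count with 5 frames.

6, 5

4 frames: F F F . . . . . . . F . . F F . → 6 faults.
5 frames: F F F . . . . . . . F . . F . . → 5 faults.
5 < 6: adding a frame reduced faults, as is typical.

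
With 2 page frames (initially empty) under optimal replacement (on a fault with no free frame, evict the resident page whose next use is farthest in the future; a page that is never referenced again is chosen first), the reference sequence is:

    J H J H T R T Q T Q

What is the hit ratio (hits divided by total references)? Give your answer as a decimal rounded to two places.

0.50

J -> fault, frames {J}
H -> fault, frames {J,H}
J -> hit
H -> hit
T -> fault, evict H, frames {J,T}
R -> fault, evict J, frames {T,R}
T -> hit
Q -> fault, evict R, frames {T,Q}
T -> hit
Q -> hit
Hits: 5 of 10 references → 5/10 = 0.5000.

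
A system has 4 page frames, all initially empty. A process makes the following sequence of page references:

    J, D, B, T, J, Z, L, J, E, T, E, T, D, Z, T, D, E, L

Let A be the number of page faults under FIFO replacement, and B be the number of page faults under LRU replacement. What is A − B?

Under FIFO: F F F F . F F F F F . . F F . . . F → 12 faults.
Under LRU: F F F F . F F . F F . . F F . . . F → 11 faults.
A − B = 12 − 11 = 1.

1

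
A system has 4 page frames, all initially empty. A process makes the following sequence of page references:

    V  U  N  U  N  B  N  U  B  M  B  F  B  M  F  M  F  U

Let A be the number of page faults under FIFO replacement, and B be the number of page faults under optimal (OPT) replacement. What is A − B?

Under FIFO: F F F . . F . . . F . F . . . . . F → 7 faults.
Under OPT: F F F . . F . . . F . F . . . . . . → 6 faults.
A − B = 7 − 6 = 1.

1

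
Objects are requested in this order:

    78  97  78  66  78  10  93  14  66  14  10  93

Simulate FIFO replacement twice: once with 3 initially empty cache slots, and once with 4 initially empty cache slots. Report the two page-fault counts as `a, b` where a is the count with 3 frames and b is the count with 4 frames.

3 frames: F F . F . F F F F . F F → 9 faults.
4 frames: F F . F . F F F . . . . → 6 faults.
6 < 9: adding a frame reduced faults, as is typical.

9, 6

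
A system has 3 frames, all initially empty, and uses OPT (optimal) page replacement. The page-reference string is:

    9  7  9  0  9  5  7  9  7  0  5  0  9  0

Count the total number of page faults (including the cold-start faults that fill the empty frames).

5

9: miss, frames (9)
7: miss, frames (9 7)
9: hit
0: miss, frames (9 7 0)
9: hit
5: miss, evict 0, frames (9 7 5)
7: hit
9: hit
7: hit
0: miss, evict 7, frames (9 5 0)
5: hit
0: hit
9: hit
0: hit
Page faults: 5.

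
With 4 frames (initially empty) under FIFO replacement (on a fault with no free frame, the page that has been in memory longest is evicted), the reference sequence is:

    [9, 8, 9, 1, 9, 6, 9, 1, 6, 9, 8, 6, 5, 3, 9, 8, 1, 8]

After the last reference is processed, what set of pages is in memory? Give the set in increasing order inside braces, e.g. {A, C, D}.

{1, 3, 8, 9}

9 → miss, frames [9]
8 → miss, frames [9, 8]
9 → hit
1 → miss, frames [9, 8, 1]
9 → hit
6 → miss, frames [9, 8, 1, 6]
9 → hit
1 → hit
6 → hit
9 → hit
8 → hit
6 → hit
5 → miss, evict 9, frames [8, 1, 6, 5]
3 → miss, evict 8, frames [1, 6, 5, 3]
9 → miss, evict 1, frames [6, 5, 3, 9]
8 → miss, evict 6, frames [5, 3, 9, 8]
1 → miss, evict 5, frames [3, 9, 8, 1]
8 → hit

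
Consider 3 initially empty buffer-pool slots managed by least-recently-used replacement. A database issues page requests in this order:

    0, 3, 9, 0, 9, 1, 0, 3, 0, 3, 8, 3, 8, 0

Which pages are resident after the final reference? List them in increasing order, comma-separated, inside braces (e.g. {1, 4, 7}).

{0, 3, 8}

0 → miss, frames (0)
3 → miss, frames (0 3)
9 → miss, frames (0 3 9)
0 → hit
9 → hit
1 → miss, evict 3, frames (0 9 1)
0 → hit
3 → miss, evict 9, frames (1 0 3)
0 → hit
3 → hit
8 → miss, evict 1, frames (0 3 8)
3 → hit
8 → hit
0 → hit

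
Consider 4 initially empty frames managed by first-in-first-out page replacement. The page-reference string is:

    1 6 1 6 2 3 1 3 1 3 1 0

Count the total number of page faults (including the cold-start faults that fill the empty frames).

5

1 -> miss, frames (1)
6 -> miss, frames (1 6)
1 -> hit
6 -> hit
2 -> miss, frames (1 6 2)
3 -> miss, frames (1 6 2 3)
1 -> hit
3 -> hit
1 -> hit
3 -> hit
1 -> hit
0 -> miss, evict 1, frames (6 2 3 0)
Page faults: 5.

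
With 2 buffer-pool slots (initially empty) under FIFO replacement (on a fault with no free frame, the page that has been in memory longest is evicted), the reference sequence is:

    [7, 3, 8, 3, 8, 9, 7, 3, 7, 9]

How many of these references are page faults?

7

7 -> fault, frames [7]
3 -> fault, frames [7, 3]
8 -> fault, evict 7, frames [3, 8]
3 -> hit
8 -> hit
9 -> fault, evict 3, frames [8, 9]
7 -> fault, evict 8, frames [9, 7]
3 -> fault, evict 9, frames [7, 3]
7 -> hit
9 -> fault, evict 7, frames [3, 9]
Page faults: 7.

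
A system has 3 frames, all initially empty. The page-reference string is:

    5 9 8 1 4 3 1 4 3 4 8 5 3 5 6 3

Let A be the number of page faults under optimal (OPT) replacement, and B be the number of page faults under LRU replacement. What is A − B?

-1

Under OPT: F F F F F F . . . . F F . . F . → 9 faults.
Under LRU: F F F F F F . . . . F F F . F . → 10 faults.
A − B = 9 − 10 = -1.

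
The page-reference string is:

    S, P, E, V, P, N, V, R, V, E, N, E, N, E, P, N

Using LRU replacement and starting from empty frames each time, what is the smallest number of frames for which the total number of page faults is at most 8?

f=1: 16 faults
f=2: 12 faults
f=3: 9 faults
f=4: 8 faults
f=5: 6 faults
f=6: 6 faults
Smallest f with faults ≤ 8 is 4.

4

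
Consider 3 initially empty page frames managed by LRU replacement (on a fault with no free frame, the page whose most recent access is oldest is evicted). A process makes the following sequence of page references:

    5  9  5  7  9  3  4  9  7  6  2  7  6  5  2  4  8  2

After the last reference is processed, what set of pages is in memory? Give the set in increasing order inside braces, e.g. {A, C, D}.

{2, 4, 8}

5: miss, frames (5)
9: miss, frames (5 9)
5: hit
7: miss, frames (9 5 7)
9: hit
3: miss, evict 5, frames (7 9 3)
4: miss, evict 7, frames (9 3 4)
9: hit
7: miss, evict 3, frames (4 9 7)
6: miss, evict 4, frames (9 7 6)
2: miss, evict 9, frames (7 6 2)
7: hit
6: hit
5: miss, evict 2, frames (7 6 5)
2: miss, evict 7, frames (6 5 2)
4: miss, evict 6, frames (5 2 4)
8: miss, evict 5, frames (2 4 8)
2: hit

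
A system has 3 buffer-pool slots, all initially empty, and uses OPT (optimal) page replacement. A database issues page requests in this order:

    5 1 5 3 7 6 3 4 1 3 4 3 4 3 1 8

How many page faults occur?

5: fault, frames (5)
1: fault, frames (5 1)
5: hit
3: fault, frames (5 1 3)
7: fault, evict 5, frames (1 3 7)
6: fault, evict 7, frames (1 3 6)
3: hit
4: fault, evict 6, frames (1 3 4)
1: hit
3: hit
4: hit
3: hit
4: hit
3: hit
1: hit
8: fault, evict 4, frames (1 3 8)
Page faults: 7.

7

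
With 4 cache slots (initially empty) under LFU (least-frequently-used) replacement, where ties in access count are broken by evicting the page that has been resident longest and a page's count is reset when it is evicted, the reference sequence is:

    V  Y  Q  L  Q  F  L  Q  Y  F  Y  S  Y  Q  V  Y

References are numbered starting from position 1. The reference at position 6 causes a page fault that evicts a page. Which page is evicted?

pos 1: V → miss, frames {V}
pos 2: Y → miss, frames {V,Y}
pos 3: Q → miss, frames {V,Y,Q}
pos 4: L → miss, frames {V,Y,Q,L}
pos 5: Q → hit
pos 6: F → miss, evict V, frames {Y,Q,L,F}
At position 6, page V is evicted.

V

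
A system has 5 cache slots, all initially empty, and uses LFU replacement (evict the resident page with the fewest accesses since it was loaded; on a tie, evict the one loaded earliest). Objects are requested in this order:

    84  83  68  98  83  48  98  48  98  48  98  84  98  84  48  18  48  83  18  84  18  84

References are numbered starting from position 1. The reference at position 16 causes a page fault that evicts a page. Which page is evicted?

68

pos 1: 84: fault, frames (84)
pos 2: 83: fault, frames (84 83)
pos 3: 68: fault, frames (84 83 68)
pos 4: 98: fault, frames (84 83 68 98)
pos 5: 83: hit
pos 6: 48: fault, frames (84 83 68 98 48)
pos 7: 98: hit
pos 8: 48: hit
pos 9: 98: hit
pos 10: 48: hit
pos 11: 98: hit
pos 12: 84: hit
pos 13: 98: hit
pos 14: 84: hit
pos 15: 48: hit
pos 16: 18: fault, evict 68, frames (84 83 98 48 18)
At position 16, page 68 is evicted.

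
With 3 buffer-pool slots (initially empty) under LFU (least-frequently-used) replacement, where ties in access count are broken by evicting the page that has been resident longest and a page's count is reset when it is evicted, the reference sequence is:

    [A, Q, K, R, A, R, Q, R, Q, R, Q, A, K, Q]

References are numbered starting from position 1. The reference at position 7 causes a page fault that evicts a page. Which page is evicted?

pos 1: A: miss, frames {A}
pos 2: Q: miss, frames {A,Q}
pos 3: K: miss, frames {A,Q,K}
pos 4: R: miss, evict A, frames {Q,K,R}
pos 5: A: miss, evict Q, frames {K,R,A}
pos 6: R: hit
pos 7: Q: miss, evict K, frames {R,A,Q}
At position 7, page K is evicted.

K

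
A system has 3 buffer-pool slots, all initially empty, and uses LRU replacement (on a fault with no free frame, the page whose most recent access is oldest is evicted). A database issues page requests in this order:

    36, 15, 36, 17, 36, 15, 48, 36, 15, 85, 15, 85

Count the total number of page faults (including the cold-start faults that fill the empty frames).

5

36 → miss, frames (36)
15 → miss, frames (36 15)
36 → hit
17 → miss, frames (15 36 17)
36 → hit
15 → hit
48 → miss, evict 17, frames (36 15 48)
36 → hit
15 → hit
85 → miss, evict 48, frames (36 15 85)
15 → hit
85 → hit
Page faults: 5.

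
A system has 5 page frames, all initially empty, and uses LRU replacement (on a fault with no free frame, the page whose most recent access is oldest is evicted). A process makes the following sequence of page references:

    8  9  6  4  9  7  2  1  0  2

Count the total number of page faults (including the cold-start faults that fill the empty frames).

8

8 → fault, frames [8]
9 → fault, frames [8, 9]
6 → fault, frames [8, 9, 6]
4 → fault, frames [8, 9, 6, 4]
9 → hit
7 → fault, frames [8, 6, 4, 9, 7]
2 → fault, evict 8, frames [6, 4, 9, 7, 2]
1 → fault, evict 6, frames [4, 9, 7, 2, 1]
0 → fault, evict 4, frames [9, 7, 2, 1, 0]
2 → hit
Page faults: 8.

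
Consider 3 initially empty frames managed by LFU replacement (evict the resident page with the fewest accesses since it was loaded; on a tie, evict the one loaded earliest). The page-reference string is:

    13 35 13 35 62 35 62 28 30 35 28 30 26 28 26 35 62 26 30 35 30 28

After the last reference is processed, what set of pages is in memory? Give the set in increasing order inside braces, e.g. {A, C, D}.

{28, 35, 62}

13 → fault, frames [13]
35 → fault, frames [13, 35]
13 → hit
35 → hit
62 → fault, frames [13, 35, 62]
35 → hit
62 → hit
28 → fault, evict 13, frames [35, 62, 28]
30 → fault, evict 28, frames [35, 62, 30]
35 → hit
28 → fault, evict 30, frames [35, 62, 28]
30 → fault, evict 28, frames [35, 62, 30]
26 → fault, evict 30, frames [35, 62, 26]
28 → fault, evict 26, frames [35, 62, 28]
26 → fault, evict 28, frames [35, 62, 26]
35 → hit
62 → hit
26 → hit
30 → fault, evict 26, frames [35, 62, 30]
35 → hit
30 → hit
28 → fault, evict 30, frames [35, 62, 28]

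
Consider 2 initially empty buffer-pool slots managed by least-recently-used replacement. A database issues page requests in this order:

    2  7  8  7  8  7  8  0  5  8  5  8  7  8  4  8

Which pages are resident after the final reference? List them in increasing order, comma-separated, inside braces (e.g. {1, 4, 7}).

2: fault, frames [2]
7: fault, frames [2, 7]
8: fault, evict 2, frames [7, 8]
7: hit
8: hit
7: hit
8: hit
0: fault, evict 7, frames [8, 0]
5: fault, evict 8, frames [0, 5]
8: fault, evict 0, frames [5, 8]
5: hit
8: hit
7: fault, evict 5, frames [8, 7]
8: hit
4: fault, evict 7, frames [8, 4]
8: hit

{4, 8}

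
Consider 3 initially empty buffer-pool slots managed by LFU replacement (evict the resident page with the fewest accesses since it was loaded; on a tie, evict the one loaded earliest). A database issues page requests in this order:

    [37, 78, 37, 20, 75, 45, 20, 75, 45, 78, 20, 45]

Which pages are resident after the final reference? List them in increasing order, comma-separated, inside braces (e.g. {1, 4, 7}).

37: fault, frames (37)
78: fault, frames (37 78)
37: hit
20: fault, frames (37 78 20)
75: fault, evict 78, frames (37 20 75)
45: fault, evict 20, frames (37 75 45)
20: fault, evict 75, frames (37 45 20)
75: fault, evict 45, frames (37 20 75)
45: fault, evict 20, frames (37 75 45)
78: fault, evict 75, frames (37 45 78)
20: fault, evict 45, frames (37 78 20)
45: fault, evict 78, frames (37 20 45)

{20, 37, 45}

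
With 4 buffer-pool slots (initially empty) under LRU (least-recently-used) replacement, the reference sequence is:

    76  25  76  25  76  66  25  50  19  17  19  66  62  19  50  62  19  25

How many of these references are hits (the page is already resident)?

76: fault, frames {76}
25: fault, frames {76,25}
76: hit
25: hit
76: hit
66: fault, frames {25,76,66}
25: hit
50: fault, frames {76,66,25,50}
19: fault, evict 76, frames {66,25,50,19}
17: fault, evict 66, frames {25,50,19,17}
19: hit
66: fault, evict 25, frames {50,17,19,66}
62: fault, evict 50, frames {17,19,66,62}
19: hit
50: fault, evict 17, frames {66,62,19,50}
62: hit
19: hit
25: fault, evict 66, frames {50,62,19,25}
Hits: 8.

8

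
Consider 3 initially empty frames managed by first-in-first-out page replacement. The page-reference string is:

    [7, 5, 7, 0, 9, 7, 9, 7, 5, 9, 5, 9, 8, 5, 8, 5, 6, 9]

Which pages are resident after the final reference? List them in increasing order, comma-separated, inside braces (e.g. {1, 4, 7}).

7 → fault, frames (7)
5 → fault, frames (7 5)
7 → hit
0 → fault, frames (7 5 0)
9 → fault, evict 7, frames (5 0 9)
7 → fault, evict 5, frames (0 9 7)
9 → hit
7 → hit
5 → fault, evict 0, frames (9 7 5)
9 → hit
5 → hit
9 → hit
8 → fault, evict 9, frames (7 5 8)
5 → hit
8 → hit
5 → hit
6 → fault, evict 7, frames (5 8 6)
9 → fault, evict 5, frames (8 6 9)

{6, 8, 9}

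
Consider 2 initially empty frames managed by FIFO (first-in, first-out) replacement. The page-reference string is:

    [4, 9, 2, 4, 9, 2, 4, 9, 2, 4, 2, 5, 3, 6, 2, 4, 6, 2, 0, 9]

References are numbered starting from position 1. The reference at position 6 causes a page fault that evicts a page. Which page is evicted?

4

pos 1: 4 -> fault, frames {4}
pos 2: 9 -> fault, frames {4,9}
pos 3: 2 -> fault, evict 4, frames {9,2}
pos 4: 4 -> fault, evict 9, frames {2,4}
pos 5: 9 -> fault, evict 2, frames {4,9}
pos 6: 2 -> fault, evict 4, frames {9,2}
At position 6, page 4 is evicted.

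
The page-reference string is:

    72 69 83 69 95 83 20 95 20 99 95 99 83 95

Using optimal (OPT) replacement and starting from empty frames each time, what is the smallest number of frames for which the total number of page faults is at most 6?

f=1: 14 faults
f=2: 7 faults
f=3: 6 faults
f=4: 6 faults
f=5: 6 faults
f=6: 6 faults
Smallest f with faults ≤ 6 is 3.

3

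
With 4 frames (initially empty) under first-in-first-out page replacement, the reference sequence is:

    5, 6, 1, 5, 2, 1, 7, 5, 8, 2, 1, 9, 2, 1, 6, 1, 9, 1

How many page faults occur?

5 → miss, frames (5)
6 → miss, frames (5 6)
1 → miss, frames (5 6 1)
5 → hit
2 → miss, frames (5 6 1 2)
1 → hit
7 → miss, evict 5, frames (6 1 2 7)
5 → miss, evict 6, frames (1 2 7 5)
8 → miss, evict 1, frames (2 7 5 8)
2 → hit
1 → miss, evict 2, frames (7 5 8 1)
9 → miss, evict 7, frames (5 8 1 9)
2 → miss, evict 5, frames (8 1 9 2)
1 → hit
6 → miss, evict 8, frames (1 9 2 6)
1 → hit
9 → hit
1 → hit
Page faults: 11.

11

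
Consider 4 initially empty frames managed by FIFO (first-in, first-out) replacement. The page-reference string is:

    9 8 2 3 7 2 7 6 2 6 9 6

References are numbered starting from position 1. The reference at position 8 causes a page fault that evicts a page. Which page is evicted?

8

pos 1: 9: fault, frames [9]
pos 2: 8: fault, frames [9, 8]
pos 3: 2: fault, frames [9, 8, 2]
pos 4: 3: fault, frames [9, 8, 2, 3]
pos 5: 7: fault, evict 9, frames [8, 2, 3, 7]
pos 6: 2: hit
pos 7: 7: hit
pos 8: 6: fault, evict 8, frames [2, 3, 7, 6]
At position 8, page 8 is evicted.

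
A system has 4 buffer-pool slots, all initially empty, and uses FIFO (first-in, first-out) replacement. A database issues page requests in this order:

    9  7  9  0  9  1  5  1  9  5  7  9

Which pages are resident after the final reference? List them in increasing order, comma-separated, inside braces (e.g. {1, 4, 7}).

9: fault, frames (9)
7: fault, frames (9 7)
9: hit
0: fault, frames (9 7 0)
9: hit
1: fault, frames (9 7 0 1)
5: fault, evict 9, frames (7 0 1 5)
1: hit
9: fault, evict 7, frames (0 1 5 9)
5: hit
7: fault, evict 0, frames (1 5 9 7)
9: hit

{1, 5, 7, 9}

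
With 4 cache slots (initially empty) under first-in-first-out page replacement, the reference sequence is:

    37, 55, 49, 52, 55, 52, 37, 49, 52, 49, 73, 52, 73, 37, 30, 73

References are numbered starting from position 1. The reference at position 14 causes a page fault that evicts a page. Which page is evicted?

55

pos 1: 37 → fault, frames (37)
pos 2: 55 → fault, frames (37 55)
pos 3: 49 → fault, frames (37 55 49)
pos 4: 52 → fault, frames (37 55 49 52)
pos 5: 55 → hit
pos 6: 52 → hit
pos 7: 37 → hit
pos 8: 49 → hit
pos 9: 52 → hit
pos 10: 49 → hit
pos 11: 73 → fault, evict 37, frames (55 49 52 73)
pos 12: 52 → hit
pos 13: 73 → hit
pos 14: 37 → fault, evict 55, frames (49 52 73 37)
At position 14, page 55 is evicted.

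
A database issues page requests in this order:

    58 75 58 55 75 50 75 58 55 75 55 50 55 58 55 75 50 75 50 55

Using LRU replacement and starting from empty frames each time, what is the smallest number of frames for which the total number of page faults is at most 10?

3

f=1: 20 faults
f=2: 13 faults
f=3: 10 faults
f=4: 4 faults
Smallest f with faults ≤ 10 is 3.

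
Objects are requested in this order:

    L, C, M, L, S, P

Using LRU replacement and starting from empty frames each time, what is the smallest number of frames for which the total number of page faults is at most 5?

f=1: 6 faults
f=2: 6 faults
f=3: 5 faults
f=4: 5 faults
f=5: 5 faults
Smallest f with faults ≤ 5 is 3.

3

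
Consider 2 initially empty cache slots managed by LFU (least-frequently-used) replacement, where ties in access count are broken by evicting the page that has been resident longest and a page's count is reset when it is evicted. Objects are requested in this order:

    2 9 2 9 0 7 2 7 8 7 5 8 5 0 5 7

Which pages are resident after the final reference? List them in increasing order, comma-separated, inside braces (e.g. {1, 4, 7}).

{7, 9}

2 → fault, frames (2)
9 → fault, frames (2 9)
2 → hit
9 → hit
0 → fault, evict 2, frames (9 0)
7 → fault, evict 0, frames (9 7)
2 → fault, evict 7, frames (9 2)
7 → fault, evict 2, frames (9 7)
8 → fault, evict 7, frames (9 8)
7 → fault, evict 8, frames (9 7)
5 → fault, evict 7, frames (9 5)
8 → fault, evict 5, frames (9 8)
5 → fault, evict 8, frames (9 5)
0 → fault, evict 5, frames (9 0)
5 → fault, evict 0, frames (9 5)
7 → fault, evict 5, frames (9 7)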